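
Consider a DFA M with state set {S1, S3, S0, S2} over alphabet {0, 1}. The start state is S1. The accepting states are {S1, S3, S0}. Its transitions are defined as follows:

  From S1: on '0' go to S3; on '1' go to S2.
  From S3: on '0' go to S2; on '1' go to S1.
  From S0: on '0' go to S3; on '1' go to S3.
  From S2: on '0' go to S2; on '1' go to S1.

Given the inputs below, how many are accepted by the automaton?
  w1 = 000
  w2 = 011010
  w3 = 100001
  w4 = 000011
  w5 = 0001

w1: S1 → S3 → S2 → S2  → end S2, rejected
w2: S1 → S3 → S1 → S2 → S2 → S1 → S3  → end S3, accepted
w3: S1 → S2 → S2 → S2 → S2 → S2 → S1  → end S1, accepted
w4: S1 → S3 → S2 → S2 → S2 → S1 → S2  → end S2, rejected
w5: S1 → S3 → S2 → S2 → S1  → end S1, accepted

3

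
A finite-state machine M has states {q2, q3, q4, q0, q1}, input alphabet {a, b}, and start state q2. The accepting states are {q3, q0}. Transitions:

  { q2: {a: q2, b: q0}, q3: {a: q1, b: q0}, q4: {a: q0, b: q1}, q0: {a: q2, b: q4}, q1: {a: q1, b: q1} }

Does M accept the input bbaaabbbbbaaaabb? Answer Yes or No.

start at q2
read 'b': q2 → q0
read 'b': q0 → q4
read 'a': q4 → q0
read 'a': q0 → q2
read 'a': q2 → q2
read 'b': q2 → q0
read 'b': q0 → q4
read 'b': q4 → q1
read 'b': q1 → q1
read 'b': q1 → q1
read 'a': q1 → q1
read 'a': q1 → q1
read 'a': q1 → q1
read 'a': q1 → q1
read 'b': q1 → q1
read 'b': q1 → q1
End state q1 is not accepting.

No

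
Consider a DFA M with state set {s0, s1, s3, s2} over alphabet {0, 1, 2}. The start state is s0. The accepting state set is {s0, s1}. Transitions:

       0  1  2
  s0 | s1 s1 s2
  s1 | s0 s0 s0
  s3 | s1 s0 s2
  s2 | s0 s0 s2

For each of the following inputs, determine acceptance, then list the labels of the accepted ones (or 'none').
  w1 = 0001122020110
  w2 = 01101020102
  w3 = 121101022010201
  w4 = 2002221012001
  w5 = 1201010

w1, w3, w4, w5

w1:
  start at s0
  read '0': s0 → s1
  read '0': s1 → s0
  read '0': s0 → s1
  read '1': s1 → s0
  read '1': s0 → s1
  read '2': s1 → s0
  read '2': s0 → s2
  read '0': s2 → s0
  read '2': s0 → s2
  read '0': s2 → s0
  read '1': s0 → s1
  read '1': s1 → s0
  read '0': s0 → s1
  end s1, accepted
w2:
  start at s0
  read '0': s0 → s1
  read '1': s1 → s0
  read '1': s0 → s1
  read '0': s1 → s0
  read '1': s0 → s1
  read '0': s1 → s0
  read '2': s0 → s2
  read '0': s2 → s0
  read '1': s0 → s1
  read '0': s1 → s0
  read '2': s0 → s2
  end s2, rejected
w3:
  start at s0
  read '1': s0 → s1
  read '2': s1 → s0
  read '1': s0 → s1
  read '1': s1 → s0
  read '0': s0 → s1
  read '1': s1 → s0
  read '0': s0 → s1
  read '2': s1 → s0
  read '2': s0 → s2
  read '0': s2 → s0
  read '1': s0 → s1
  read '0': s1 → s0
  read '2': s0 → s2
  read '0': s2 → s0
  read '1': s0 → s1
  end s1, accepted
w4:
  start at s0
  read '2': s0 → s2
  read '0': s2 → s0
  read '0': s0 → s1
  read '2': s1 → s0
  read '2': s0 → s2
  read '2': s2 → s2
  read '1': s2 → s0
  read '0': s0 → s1
  read '1': s1 → s0
  read '2': s0 → s2
  read '0': s2 → s0
  read '0': s0 → s1
  read '1': s1 → s0
  end s0, accepted
w5:
  start at s0
  read '1': s0 → s1
  read '2': s1 → s0
  read '0': s0 → s1
  read '1': s1 → s0
  read '0': s0 → s1
  read '1': s1 → s0
  read '0': s0 → s1
  end s1, accepted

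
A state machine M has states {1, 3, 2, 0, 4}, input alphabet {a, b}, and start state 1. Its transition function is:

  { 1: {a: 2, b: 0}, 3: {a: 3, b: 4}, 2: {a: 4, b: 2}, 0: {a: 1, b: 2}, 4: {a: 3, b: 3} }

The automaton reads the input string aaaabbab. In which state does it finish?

start at 1
read 'a': 1 → 2
read 'a': 2 → 4
read 'a': 4 → 3
read 'a': 3 → 3
read 'b': 3 → 4
read 'b': 4 → 3
read 'a': 3 → 3
read 'b': 3 → 4

4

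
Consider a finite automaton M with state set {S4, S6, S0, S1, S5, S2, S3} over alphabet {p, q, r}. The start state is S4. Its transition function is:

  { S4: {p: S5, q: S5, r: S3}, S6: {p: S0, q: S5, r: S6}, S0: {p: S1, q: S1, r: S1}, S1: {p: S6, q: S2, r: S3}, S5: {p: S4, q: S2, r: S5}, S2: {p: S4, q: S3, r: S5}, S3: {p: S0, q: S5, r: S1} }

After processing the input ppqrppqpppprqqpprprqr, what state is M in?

start at S4
read 'p': S4 → S5
read 'p': S5 → S4
read 'q': S4 → S5
read 'r': S5 → S5
read 'p': S5 → S4
read 'p': S4 → S5
read 'q': S5 → S2
read 'p': S2 → S4
read 'p': S4 → S5
read 'p': S5 → S4
read 'p': S4 → S5
read 'r': S5 → S5
read 'q': S5 → S2
read 'q': S2 → S3
read 'p': S3 → S0
read 'p': S0 → S1
read 'r': S1 → S3
read 'p': S3 → S0
read 'r': S0 → S1
read 'q': S1 → S2
read 'r': S2 → S5

S5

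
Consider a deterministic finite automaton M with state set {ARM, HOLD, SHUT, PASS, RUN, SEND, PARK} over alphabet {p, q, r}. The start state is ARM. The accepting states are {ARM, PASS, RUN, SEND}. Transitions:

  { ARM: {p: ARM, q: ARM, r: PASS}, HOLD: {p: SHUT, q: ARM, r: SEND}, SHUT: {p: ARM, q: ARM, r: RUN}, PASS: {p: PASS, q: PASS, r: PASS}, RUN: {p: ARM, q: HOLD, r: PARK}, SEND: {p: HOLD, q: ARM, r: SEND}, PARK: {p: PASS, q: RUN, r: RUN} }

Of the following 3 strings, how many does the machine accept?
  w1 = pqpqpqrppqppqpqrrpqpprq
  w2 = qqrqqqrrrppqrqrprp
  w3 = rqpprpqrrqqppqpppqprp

3

w1: ARM → ARM → ARM → ARM → ARM → ARM → ARM → PASS → PASS → PASS → PASS → PASS → PASS → PASS → PASS → PASS → PASS → PASS → PASS → PASS → PASS → PASS → PASS → PASS  → end PASS, accepted
w2: ARM → ARM → ARM → PASS → PASS → PASS → PASS → PASS → PASS → PASS → PASS → PASS → PASS → PASS → PASS → PASS → PASS → PASS → PASS  → end PASS, accepted
w3: ARM → PASS → PASS → PASS → PASS → PASS → PASS → PASS → PASS → PASS → PASS → PASS → PASS → PASS → PASS → PASS → PASS → PASS → PASS → PASS → PASS → PASS  → end PASS, accepted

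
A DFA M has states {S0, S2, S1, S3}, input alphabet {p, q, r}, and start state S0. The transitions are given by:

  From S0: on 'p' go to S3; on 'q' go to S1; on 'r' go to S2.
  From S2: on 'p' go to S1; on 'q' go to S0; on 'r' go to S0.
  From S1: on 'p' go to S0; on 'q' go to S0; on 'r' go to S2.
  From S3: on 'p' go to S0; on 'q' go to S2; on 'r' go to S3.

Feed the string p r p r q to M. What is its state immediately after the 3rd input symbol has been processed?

S0

start at S0
read 'p': S0 → S3
read 'r': S3 → S3
read 'p': S3 → S0
After 3 symbols: S0.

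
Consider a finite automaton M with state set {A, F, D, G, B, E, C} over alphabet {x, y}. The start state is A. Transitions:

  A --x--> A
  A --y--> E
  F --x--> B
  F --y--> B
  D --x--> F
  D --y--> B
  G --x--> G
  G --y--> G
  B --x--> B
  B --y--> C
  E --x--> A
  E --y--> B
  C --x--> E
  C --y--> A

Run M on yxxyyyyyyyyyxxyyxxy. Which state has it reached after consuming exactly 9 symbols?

B

A → E → A → A → E → B → C → A → E → B
After 9 symbols: B.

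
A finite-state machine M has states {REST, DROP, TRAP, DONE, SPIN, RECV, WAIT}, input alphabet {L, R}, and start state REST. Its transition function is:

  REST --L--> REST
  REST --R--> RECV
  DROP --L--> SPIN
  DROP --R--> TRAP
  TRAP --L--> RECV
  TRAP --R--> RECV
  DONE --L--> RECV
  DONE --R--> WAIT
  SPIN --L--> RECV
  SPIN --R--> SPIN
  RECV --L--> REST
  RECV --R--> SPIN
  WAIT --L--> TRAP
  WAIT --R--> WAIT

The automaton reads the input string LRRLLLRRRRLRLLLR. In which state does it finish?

Trace: REST -L-> REST -R-> RECV -R-> SPIN -L-> RECV -L-> REST -L-> REST -R-> RECV -R-> SPIN -R-> SPIN -R-> SPIN -L-> RECV -R-> SPIN -L-> RECV -L-> REST -L-> REST -R-> RECV

RECV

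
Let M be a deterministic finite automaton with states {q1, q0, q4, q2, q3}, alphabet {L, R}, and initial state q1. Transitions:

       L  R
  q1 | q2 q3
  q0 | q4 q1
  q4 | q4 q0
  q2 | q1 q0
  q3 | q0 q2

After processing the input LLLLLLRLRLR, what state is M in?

q0

start at q1
read 'L': q1 → q2
read 'L': q2 → q1
read 'L': q1 → q2
read 'L': q2 → q1
read 'L': q1 → q2
read 'L': q2 → q1
read 'R': q1 → q3
read 'L': q3 → q0
read 'R': q0 → q1
read 'L': q1 → q2
read 'R': q2 → q0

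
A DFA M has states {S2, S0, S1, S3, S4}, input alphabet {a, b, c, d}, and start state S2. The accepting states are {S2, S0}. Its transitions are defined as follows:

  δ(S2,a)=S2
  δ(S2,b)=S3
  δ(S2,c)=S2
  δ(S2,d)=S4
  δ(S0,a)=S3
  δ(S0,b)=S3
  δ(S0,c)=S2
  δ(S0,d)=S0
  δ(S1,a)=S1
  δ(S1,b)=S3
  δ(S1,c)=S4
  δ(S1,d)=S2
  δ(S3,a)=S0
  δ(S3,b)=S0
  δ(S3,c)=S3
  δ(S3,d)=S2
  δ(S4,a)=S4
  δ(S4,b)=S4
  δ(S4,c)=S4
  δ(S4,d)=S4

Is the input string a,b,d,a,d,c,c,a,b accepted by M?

No

S2 → S2 → S3 → S2 → S2 → S4 → S4 → S4 → S4 → S4
End state S4 is not accepting.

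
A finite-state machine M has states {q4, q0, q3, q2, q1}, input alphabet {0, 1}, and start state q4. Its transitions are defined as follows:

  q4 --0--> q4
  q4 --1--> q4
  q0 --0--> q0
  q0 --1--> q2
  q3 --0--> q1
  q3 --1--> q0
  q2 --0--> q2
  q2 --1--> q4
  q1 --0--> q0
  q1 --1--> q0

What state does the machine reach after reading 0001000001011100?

q4

start at q4
read '0': q4 → q4
read '0': q4 → q4
read '0': q4 → q4
read '1': q4 → q4
read '0': q4 → q4
read '0': q4 → q4
read '0': q4 → q4
read '0': q4 → q4
read '0': q4 → q4
read '1': q4 → q4
read '0': q4 → q4
read '1': q4 → q4
read '1': q4 → q4
read '1': q4 → q4
read '0': q4 → q4
read '0': q4 → q4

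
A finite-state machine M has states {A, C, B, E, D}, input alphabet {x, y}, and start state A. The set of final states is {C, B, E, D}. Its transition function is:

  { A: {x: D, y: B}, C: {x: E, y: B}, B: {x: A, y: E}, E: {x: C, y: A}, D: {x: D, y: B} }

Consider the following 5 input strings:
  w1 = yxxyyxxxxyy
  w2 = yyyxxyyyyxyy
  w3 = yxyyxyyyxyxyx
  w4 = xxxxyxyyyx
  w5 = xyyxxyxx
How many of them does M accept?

4

w1: A → B → A → D → B → E → C → E → C → E → A → B  → end B, accepted
w2: A → B → E → A → D → D → B → E → A → B → A → B → E  → end E, accepted
w3: A → B → A → B → E → C → B → E → A → D → B → A → B → A  → end A, rejected
w4: A → D → D → D → D → B → A → B → E → A → D  → end D, accepted
w5: A → D → B → E → C → E → A → D → D  → end D, accepted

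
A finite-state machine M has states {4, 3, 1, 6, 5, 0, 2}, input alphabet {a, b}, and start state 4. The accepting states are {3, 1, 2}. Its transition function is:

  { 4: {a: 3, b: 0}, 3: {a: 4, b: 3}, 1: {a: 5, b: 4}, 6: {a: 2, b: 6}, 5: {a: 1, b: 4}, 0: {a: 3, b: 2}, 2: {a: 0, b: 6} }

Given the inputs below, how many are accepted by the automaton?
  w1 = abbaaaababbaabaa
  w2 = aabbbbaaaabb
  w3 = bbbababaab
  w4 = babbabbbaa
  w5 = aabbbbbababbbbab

w1:
  start at 4
  read 'a': 4 → 3
  read 'b': 3 → 3
  read 'b': 3 → 3
  read 'a': 3 → 4
  read 'a': 4 → 3
  read 'a': 3 → 4
  read 'a': 4 → 3
  read 'b': 3 → 3
  read 'a': 3 → 4
  read 'b': 4 → 0
  read 'b': 0 → 2
  read 'a': 2 → 0
  read 'a': 0 → 3
  read 'b': 3 → 3
  read 'a': 3 → 4
  read 'a': 4 → 3
  end 3, accepted
w2:
  start at 4
  read 'a': 4 → 3
  read 'a': 3 → 4
  read 'b': 4 → 0
  read 'b': 0 → 2
  read 'b': 2 → 6
  read 'b': 6 → 6
  read 'a': 6 → 2
  read 'a': 2 → 0
  read 'a': 0 → 3
  read 'a': 3 → 4
  read 'b': 4 → 0
  read 'b': 0 → 2
  end 2, accepted
w3:
  start at 4
  read 'b': 4 → 0
  read 'b': 0 → 2
  read 'b': 2 → 6
  read 'a': 6 → 2
  read 'b': 2 → 6
  read 'a': 6 → 2
  read 'b': 2 → 6
  read 'a': 6 → 2
  read 'a': 2 → 0
  read 'b': 0 → 2
  end 2, accepted
w4:
  start at 4
  read 'b': 4 → 0
  read 'a': 0 → 3
  read 'b': 3 → 3
  read 'b': 3 → 3
  read 'a': 3 → 4
  read 'b': 4 → 0
  read 'b': 0 → 2
  read 'b': 2 → 6
  read 'a': 6 → 2
  read 'a': 2 → 0
  end 0, rejected
w5:
  start at 4
  read 'a': 4 → 3
  read 'a': 3 → 4
  read 'b': 4 → 0
  read 'b': 0 → 2
  read 'b': 2 → 6
  read 'b': 6 → 6
  read 'b': 6 → 6
  read 'a': 6 → 2
  read 'b': 2 → 6
  read 'a': 6 → 2
  read 'b': 2 → 6
  read 'b': 6 → 6
  read 'b': 6 → 6
  read 'b': 6 → 6
  read 'a': 6 → 2
  read 'b': 2 → 6
  end 6, rejected

3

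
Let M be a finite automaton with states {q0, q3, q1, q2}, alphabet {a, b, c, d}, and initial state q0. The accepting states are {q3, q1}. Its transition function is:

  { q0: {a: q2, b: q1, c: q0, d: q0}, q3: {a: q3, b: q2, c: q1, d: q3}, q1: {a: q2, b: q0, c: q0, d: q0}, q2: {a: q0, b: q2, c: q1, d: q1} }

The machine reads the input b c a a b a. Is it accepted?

q0 → q1 → q0 → q2 → q0 → q1 → q2
End state q2 is not accepting.

No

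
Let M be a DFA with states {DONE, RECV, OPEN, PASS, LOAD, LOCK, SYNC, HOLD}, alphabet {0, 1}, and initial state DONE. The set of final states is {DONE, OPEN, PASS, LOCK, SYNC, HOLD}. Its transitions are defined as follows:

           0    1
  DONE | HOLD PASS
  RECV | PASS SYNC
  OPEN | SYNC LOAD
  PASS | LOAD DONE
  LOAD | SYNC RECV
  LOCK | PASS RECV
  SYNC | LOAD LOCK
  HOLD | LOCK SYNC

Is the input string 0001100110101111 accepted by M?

Yes

start at DONE
read '0': DONE → HOLD
read '0': HOLD → LOCK
read '0': LOCK → PASS
read '1': PASS → DONE
read '1': DONE → PASS
read '0': PASS → LOAD
read '0': LOAD → SYNC
read '1': SYNC → LOCK
read '1': LOCK → RECV
read '0': RECV → PASS
read '1': PASS → DONE
read '0': DONE → HOLD
read '1': HOLD → SYNC
read '1': SYNC → LOCK
read '1': LOCK → RECV
read '1': RECV → SYNC
End state SYNC is accepting.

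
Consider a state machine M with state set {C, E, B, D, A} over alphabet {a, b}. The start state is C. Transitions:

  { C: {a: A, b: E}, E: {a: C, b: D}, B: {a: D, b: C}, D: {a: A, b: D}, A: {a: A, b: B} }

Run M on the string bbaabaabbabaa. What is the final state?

A

start at C
read 'b': C → E
read 'b': E → D
read 'a': D → A
read 'a': A → A
read 'b': A → B
read 'a': B → D
read 'a': D → A
read 'b': A → B
read 'b': B → C
read 'a': C → A
read 'b': A → B
read 'a': B → D
read 'a': D → A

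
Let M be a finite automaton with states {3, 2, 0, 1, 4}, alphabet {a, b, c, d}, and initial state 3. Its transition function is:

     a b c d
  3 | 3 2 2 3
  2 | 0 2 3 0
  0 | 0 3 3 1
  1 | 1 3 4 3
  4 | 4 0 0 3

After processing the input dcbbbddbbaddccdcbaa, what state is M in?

0

3 → 3 → 2 → 2 → 2 → 2 → 0 → 1 → 3 → 2 → 0 → 1 → 3 → 2 → 3 → 3 → 2 → 2 → 0 → 0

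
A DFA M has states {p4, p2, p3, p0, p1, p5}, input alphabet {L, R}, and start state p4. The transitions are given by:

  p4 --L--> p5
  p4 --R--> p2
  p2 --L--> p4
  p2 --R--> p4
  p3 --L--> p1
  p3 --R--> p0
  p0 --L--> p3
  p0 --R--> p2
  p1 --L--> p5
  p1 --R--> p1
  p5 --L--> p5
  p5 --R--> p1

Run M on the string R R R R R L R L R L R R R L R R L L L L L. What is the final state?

p5

p4 → p2 → p4 → p2 → p4 → p2 → p4 → p2 → p4 → p2 → p4 → p2 → p4 → p2 → p4 → p2 → p4 → p5 → p5 → p5 → p5 → p5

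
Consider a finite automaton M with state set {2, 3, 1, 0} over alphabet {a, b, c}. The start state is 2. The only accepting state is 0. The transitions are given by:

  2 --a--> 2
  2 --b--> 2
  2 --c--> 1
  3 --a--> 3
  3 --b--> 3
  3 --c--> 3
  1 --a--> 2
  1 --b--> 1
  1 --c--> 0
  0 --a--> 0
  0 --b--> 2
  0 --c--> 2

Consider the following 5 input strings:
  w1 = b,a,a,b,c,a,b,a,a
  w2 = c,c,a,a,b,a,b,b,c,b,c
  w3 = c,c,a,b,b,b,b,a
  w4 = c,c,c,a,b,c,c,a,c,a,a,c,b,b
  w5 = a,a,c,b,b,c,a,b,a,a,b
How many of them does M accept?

w1:
  start at 2
  read 'b': 2 → 2
  read 'a': 2 → 2
  read 'a': 2 → 2
  read 'b': 2 → 2
  read 'c': 2 → 1
  read 'a': 1 → 2
  read 'b': 2 → 2
  read 'a': 2 → 2
  read 'a': 2 → 2
  end 2, rejected
w2:
  start at 2
  read 'c': 2 → 1
  read 'c': 1 → 0
  read 'a': 0 → 0
  read 'a': 0 → 0
  read 'b': 0 → 2
  read 'a': 2 → 2
  read 'b': 2 → 2
  read 'b': 2 → 2
  read 'c': 2 → 1
  read 'b': 1 → 1
  read 'c': 1 → 0
  end 0, accepted
w3:
  start at 2
  read 'c': 2 → 1
  read 'c': 1 → 0
  read 'a': 0 → 0
  read 'b': 0 → 2
  read 'b': 2 → 2
  read 'b': 2 → 2
  read 'b': 2 → 2
  read 'a': 2 → 2
  end 2, rejected
w4:
  start at 2
  read 'c': 2 → 1
  read 'c': 1 → 0
  read 'c': 0 → 2
  read 'a': 2 → 2
  read 'b': 2 → 2
  read 'c': 2 → 1
  read 'c': 1 → 0
  read 'a': 0 → 0
  read 'c': 0 → 2
  read 'a': 2 → 2
  read 'a': 2 → 2
  read 'c': 2 → 1
  read 'b': 1 → 1
  read 'b': 1 → 1
  end 1, rejected
w5:
  start at 2
  read 'a': 2 → 2
  read 'a': 2 → 2
  read 'c': 2 → 1
  read 'b': 1 → 1
  read 'b': 1 → 1
  read 'c': 1 → 0
  read 'a': 0 → 0
  read 'b': 0 → 2
  read 'a': 2 → 2
  read 'a': 2 → 2
  read 'b': 2 → 2
  end 2, rejected

1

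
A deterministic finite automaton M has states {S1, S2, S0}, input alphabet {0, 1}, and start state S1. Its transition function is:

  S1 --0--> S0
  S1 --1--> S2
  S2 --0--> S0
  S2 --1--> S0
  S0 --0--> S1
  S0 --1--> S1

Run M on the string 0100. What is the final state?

S1

S1 → S0 → S1 → S0 → S1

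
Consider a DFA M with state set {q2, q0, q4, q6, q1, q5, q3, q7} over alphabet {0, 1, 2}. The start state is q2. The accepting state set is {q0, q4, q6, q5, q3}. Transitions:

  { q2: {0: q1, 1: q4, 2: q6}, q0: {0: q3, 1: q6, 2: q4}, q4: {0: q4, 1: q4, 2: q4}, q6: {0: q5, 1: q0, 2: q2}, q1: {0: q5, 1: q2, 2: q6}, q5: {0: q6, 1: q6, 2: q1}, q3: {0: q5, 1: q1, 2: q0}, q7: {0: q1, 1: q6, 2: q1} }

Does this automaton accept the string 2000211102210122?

start at q2
read '2': q2 → q6
read '0': q6 → q5
read '0': q5 → q6
read '0': q6 → q5
read '2': q5 → q1
read '1': q1 → q2
read '1': q2 → q4
read '1': q4 → q4
read '0': q4 → q4
read '2': q4 → q4
read '2': q4 → q4
read '1': q4 → q4
read '0': q4 → q4
read '1': q4 → q4
read '2': q4 → q4
read '2': q4 → q4
End state q4 is accepting.

Yes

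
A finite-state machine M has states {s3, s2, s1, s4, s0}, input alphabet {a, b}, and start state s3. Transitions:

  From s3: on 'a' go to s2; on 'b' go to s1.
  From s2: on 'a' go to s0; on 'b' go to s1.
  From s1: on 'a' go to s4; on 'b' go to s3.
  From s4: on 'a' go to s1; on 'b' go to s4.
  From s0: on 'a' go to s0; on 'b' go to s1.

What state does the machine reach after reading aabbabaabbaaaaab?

Trace: s3 -a-> s2 -a-> s0 -b-> s1 -b-> s3 -a-> s2 -b-> s1 -a-> s4 -a-> s1 -b-> s3 -b-> s1 -a-> s4 -a-> s1 -a-> s4 -a-> s1 -a-> s4 -b-> s4

s4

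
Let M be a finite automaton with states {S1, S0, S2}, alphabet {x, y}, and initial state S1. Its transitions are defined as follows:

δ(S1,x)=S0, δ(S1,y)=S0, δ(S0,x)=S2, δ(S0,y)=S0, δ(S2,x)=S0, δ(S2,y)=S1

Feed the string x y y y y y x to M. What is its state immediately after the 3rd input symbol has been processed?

S1 → S0 → S0 → S0
After 3 symbols: S0.

S0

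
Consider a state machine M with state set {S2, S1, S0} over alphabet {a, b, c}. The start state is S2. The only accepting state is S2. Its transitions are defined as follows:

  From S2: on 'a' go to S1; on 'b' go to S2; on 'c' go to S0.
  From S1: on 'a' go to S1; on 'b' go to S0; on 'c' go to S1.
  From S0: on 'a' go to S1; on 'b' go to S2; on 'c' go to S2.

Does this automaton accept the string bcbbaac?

Trace: S2 -b-> S2 -c-> S0 -b-> S2 -b-> S2 -a-> S1 -a-> S1 -c-> S1
End state S1 is not accepting.

No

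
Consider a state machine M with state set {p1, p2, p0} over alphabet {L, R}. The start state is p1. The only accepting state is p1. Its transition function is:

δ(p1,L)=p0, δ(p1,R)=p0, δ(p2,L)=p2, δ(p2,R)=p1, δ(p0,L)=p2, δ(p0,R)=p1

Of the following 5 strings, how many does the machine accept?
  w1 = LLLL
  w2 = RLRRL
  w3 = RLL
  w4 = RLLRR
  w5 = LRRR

w1: Trace: p1 -L-> p0 -L-> p2 -L-> p2 -L-> p2  → end p2, rejected
w2: Trace: p1 -R-> p0 -L-> p2 -R-> p1 -R-> p0 -L-> p2  → end p2, rejected
w3: Trace: p1 -R-> p0 -L-> p2 -L-> p2  → end p2, rejected
w4: Trace: p1 -R-> p0 -L-> p2 -L-> p2 -R-> p1 -R-> p0  → end p0, rejected
w5: Trace: p1 -L-> p0 -R-> p1 -R-> p0 -R-> p1  → end p1, accepted

1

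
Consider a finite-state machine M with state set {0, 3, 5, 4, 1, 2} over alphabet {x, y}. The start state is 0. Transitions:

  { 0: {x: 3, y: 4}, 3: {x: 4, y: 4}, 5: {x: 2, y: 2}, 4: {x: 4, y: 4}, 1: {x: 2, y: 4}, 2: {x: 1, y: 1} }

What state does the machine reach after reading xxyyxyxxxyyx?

Trace: 0 -x-> 3 -x-> 4 -y-> 4 -y-> 4 -x-> 4 -y-> 4 -x-> 4 -x-> 4 -x-> 4 -y-> 4 -y-> 4 -x-> 4

4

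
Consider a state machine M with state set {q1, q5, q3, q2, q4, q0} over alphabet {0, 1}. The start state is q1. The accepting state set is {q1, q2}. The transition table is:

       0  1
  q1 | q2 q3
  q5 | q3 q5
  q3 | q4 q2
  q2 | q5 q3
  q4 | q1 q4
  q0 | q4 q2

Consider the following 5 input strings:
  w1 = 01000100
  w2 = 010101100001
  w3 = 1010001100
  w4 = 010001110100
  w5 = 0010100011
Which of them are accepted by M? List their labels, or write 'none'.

w1: Trace: q1 -0-> q2 -1-> q3 -0-> q4 -0-> q1 -0-> q2 -1-> q3 -0-> q4 -0-> q1  → end q1, accepted
w2: Trace: q1 -0-> q2 -1-> q3 -0-> q4 -1-> q4 -0-> q1 -1-> q3 -1-> q2 -0-> q5 -0-> q3 -0-> q4 -0-> q1 -1-> q3  → end q3, rejected
w3: Trace: q1 -1-> q3 -0-> q4 -1-> q4 -0-> q1 -0-> q2 -0-> q5 -1-> q5 -1-> q5 -0-> q3 -0-> q4  → end q4, rejected
w4: Trace: q1 -0-> q2 -1-> q3 -0-> q4 -0-> q1 -0-> q2 -1-> q3 -1-> q2 -1-> q3 -0-> q4 -1-> q4 -0-> q1 -0-> q2  → end q2, accepted
w5: Trace: q1 -0-> q2 -0-> q5 -1-> q5 -0-> q3 -1-> q2 -0-> q5 -0-> q3 -0-> q4 -1-> q4 -1-> q4  → end q4, rejected

w1, w4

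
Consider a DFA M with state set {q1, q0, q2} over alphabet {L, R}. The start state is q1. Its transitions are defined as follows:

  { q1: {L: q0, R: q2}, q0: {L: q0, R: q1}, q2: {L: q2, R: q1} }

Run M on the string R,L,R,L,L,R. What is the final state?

q1

Trace: q1 -R-> q2 -L-> q2 -R-> q1 -L-> q0 -L-> q0 -R-> q1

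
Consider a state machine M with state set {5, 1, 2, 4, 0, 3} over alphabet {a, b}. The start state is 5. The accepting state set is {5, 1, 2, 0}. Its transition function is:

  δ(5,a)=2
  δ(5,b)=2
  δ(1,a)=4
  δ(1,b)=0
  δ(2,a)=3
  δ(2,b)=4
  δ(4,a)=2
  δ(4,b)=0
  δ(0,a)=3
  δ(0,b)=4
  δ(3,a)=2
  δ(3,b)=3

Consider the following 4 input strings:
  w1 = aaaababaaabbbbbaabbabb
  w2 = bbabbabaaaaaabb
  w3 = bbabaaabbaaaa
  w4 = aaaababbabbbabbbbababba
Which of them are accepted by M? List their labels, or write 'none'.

w1, w3

w1: Trace: 5 -a-> 2 -a-> 3 -a-> 2 -a-> 3 -b-> 3 -a-> 2 -b-> 4 -a-> 2 -a-> 3 -a-> 2 -b-> 4 -b-> 0 -b-> 4 -b-> 0 -b-> 4 -a-> 2 -a-> 3 -b-> 3 -b-> 3 -a-> 2 -b-> 4 -b-> 0  → end 0, accepted
w2: Trace: 5 -b-> 2 -b-> 4 -a-> 2 -b-> 4 -b-> 0 -a-> 3 -b-> 3 -a-> 2 -a-> 3 -a-> 2 -a-> 3 -a-> 2 -a-> 3 -b-> 3 -b-> 3  → end 3, rejected
w3: Trace: 5 -b-> 2 -b-> 4 -a-> 2 -b-> 4 -a-> 2 -a-> 3 -a-> 2 -b-> 4 -b-> 0 -a-> 3 -a-> 2 -a-> 3 -a-> 2  → end 2, accepted
w4: Trace: 5 -a-> 2 -a-> 3 -a-> 2 -a-> 3 -b-> 3 -a-> 2 -b-> 4 -b-> 0 -a-> 3 -b-> 3 -b-> 3 -b-> 3 -a-> 2 -b-> 4 -b-> 0 -b-> 4 -b-> 0 -a-> 3 -b-> 3 -a-> 2 -b-> 4 -b-> 0 -a-> 3  → end 3, rejected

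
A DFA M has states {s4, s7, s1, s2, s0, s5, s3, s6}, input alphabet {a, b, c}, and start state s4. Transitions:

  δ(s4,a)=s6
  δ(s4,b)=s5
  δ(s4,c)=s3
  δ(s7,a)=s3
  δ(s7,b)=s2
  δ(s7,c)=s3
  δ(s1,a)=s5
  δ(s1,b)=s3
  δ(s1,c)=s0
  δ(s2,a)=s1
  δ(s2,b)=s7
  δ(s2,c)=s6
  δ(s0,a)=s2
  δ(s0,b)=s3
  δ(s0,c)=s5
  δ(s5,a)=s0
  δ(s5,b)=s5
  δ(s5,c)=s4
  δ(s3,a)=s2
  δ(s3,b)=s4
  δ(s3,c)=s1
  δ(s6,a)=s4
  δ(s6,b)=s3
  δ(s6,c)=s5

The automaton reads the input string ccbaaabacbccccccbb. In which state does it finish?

s5

start at s4
read 'c': s4 → s3
read 'c': s3 → s1
read 'b': s1 → s3
read 'a': s3 → s2
read 'a': s2 → s1
read 'a': s1 → s5
read 'b': s5 → s5
read 'a': s5 → s0
read 'c': s0 → s5
read 'b': s5 → s5
read 'c': s5 → s4
read 'c': s4 → s3
read 'c': s3 → s1
read 'c': s1 → s0
read 'c': s0 → s5
read 'c': s5 → s4
read 'b': s4 → s5
read 'b': s5 → s5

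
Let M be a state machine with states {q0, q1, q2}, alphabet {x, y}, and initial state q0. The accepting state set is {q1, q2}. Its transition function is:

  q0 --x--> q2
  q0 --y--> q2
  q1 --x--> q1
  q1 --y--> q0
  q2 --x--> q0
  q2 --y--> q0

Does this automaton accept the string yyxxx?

Yes

Trace: q0 -y-> q2 -y-> q0 -x-> q2 -x-> q0 -x-> q2
End state q2 is accepting.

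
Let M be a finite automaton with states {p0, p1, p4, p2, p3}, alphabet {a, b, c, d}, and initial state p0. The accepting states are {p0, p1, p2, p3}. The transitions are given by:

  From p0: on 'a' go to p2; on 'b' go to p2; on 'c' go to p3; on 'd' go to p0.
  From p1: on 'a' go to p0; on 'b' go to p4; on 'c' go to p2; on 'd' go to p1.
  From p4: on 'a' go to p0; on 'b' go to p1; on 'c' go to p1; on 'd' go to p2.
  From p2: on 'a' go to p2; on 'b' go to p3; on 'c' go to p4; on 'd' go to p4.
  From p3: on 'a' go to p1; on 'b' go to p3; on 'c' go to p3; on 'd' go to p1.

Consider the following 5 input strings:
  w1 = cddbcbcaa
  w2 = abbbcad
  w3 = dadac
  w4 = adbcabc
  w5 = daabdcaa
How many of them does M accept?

w1:
  start at p0
  read 'c': p0 → p3
  read 'd': p3 → p1
  read 'd': p1 → p1
  read 'b': p1 → p4
  read 'c': p4 → p1
  read 'b': p1 → p4
  read 'c': p4 → p1
  read 'a': p1 → p0
  read 'a': p0 → p2
  end p2, accepted
w2:
  start at p0
  read 'a': p0 → p2
  read 'b': p2 → p3
  read 'b': p3 → p3
  read 'b': p3 → p3
  read 'c': p3 → p3
  read 'a': p3 → p1
  read 'd': p1 → p1
  end p1, accepted
w3:
  start at p0
  read 'd': p0 → p0
  read 'a': p0 → p2
  read 'd': p2 → p4
  read 'a': p4 → p0
  read 'c': p0 → p3
  end p3, accepted
w4:
  start at p0
  read 'a': p0 → p2
  read 'd': p2 → p4
  read 'b': p4 → p1
  read 'c': p1 → p2
  read 'a': p2 → p2
  read 'b': p2 → p3
  read 'c': p3 → p3
  end p3, accepted
w5:
  start at p0
  read 'd': p0 → p0
  read 'a': p0 → p2
  read 'a': p2 → p2
  read 'b': p2 → p3
  read 'd': p3 → p1
  read 'c': p1 → p2
  read 'a': p2 → p2
  read 'a': p2 → p2
  end p2, accepted

5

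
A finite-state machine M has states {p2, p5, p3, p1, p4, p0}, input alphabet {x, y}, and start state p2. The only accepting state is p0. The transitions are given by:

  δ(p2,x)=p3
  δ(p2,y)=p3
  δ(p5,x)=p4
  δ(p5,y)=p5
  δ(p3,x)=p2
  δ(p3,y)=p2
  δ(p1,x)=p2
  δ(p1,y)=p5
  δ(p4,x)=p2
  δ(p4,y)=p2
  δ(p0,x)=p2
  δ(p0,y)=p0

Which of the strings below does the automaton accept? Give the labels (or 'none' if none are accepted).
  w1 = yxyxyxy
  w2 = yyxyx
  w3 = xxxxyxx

none

w1:
  start at p2
  read 'y': p2 → p3
  read 'x': p3 → p2
  read 'y': p2 → p3
  read 'x': p3 → p2
  read 'y': p2 → p3
  read 'x': p3 → p2
  read 'y': p2 → p3
  end p3, rejected
w2:
  start at p2
  read 'y': p2 → p3
  read 'y': p3 → p2
  read 'x': p2 → p3
  read 'y': p3 → p2
  read 'x': p2 → p3
  end p3, rejected
w3:
  start at p2
  read 'x': p2 → p3
  read 'x': p3 → p2
  read 'x': p2 → p3
  read 'x': p3 → p2
  read 'y': p2 → p3
  read 'x': p3 → p2
  read 'x': p2 → p3
  end p3, rejected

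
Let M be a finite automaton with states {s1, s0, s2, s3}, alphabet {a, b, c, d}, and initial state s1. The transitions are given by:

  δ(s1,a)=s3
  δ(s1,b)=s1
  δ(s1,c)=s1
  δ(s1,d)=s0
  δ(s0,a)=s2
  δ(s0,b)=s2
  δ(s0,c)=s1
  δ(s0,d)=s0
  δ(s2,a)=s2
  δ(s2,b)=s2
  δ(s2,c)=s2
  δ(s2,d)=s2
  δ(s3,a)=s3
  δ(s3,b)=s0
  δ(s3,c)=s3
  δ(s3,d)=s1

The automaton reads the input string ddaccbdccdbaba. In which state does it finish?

s2

s1 → s0 → s0 → s2 → s2 → s2 → s2 → s2 → s2 → s2 → s2 → s2 → s2 → s2 → s2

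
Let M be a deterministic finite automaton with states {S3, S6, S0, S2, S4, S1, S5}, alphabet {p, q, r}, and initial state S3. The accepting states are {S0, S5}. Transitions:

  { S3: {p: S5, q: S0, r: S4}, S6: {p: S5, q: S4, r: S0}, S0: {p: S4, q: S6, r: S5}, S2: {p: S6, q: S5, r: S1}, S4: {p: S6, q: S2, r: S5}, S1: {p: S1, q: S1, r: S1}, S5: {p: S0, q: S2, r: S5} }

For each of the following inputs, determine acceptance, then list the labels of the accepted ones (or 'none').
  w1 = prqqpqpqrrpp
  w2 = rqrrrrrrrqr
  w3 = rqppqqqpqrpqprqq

w3

w1:
  start at S3
  read 'p': S3 → S5
  read 'r': S5 → S5
  read 'q': S5 → S2
  read 'q': S2 → S5
  read 'p': S5 → S0
  read 'q': S0 → S6
  read 'p': S6 → S5
  read 'q': S5 → S2
  read 'r': S2 → S1
  read 'r': S1 → S1
  read 'p': S1 → S1
  read 'p': S1 → S1
  end S1, rejected
w2:
  start at S3
  read 'r': S3 → S4
  read 'q': S4 → S2
  read 'r': S2 → S1
  read 'r': S1 → S1
  read 'r': S1 → S1
  read 'r': S1 → S1
  read 'r': S1 → S1
  read 'r': S1 → S1
  read 'r': S1 → S1
  read 'q': S1 → S1
  read 'r': S1 → S1
  end S1, rejected
w3:
  start at S3
  read 'r': S3 → S4
  read 'q': S4 → S2
  read 'p': S2 → S6
  read 'p': S6 → S5
  read 'q': S5 → S2
  read 'q': S2 → S5
  read 'q': S5 → S2
  read 'p': S2 → S6
  read 'q': S6 → S4
  read 'r': S4 → S5
  read 'p': S5 → S0
  read 'q': S0 → S6
  read 'p': S6 → S5
  read 'r': S5 → S5
  read 'q': S5 → S2
  read 'q': S2 → S5
  end S5, accepted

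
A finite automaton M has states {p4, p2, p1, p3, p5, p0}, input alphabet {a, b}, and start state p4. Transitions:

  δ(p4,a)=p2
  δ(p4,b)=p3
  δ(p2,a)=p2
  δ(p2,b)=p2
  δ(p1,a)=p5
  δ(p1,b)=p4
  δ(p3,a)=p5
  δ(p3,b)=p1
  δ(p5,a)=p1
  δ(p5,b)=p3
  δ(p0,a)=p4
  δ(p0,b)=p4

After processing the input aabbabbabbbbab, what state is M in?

p2

Trace: p4 -a-> p2 -a-> p2 -b-> p2 -b-> p2 -a-> p2 -b-> p2 -b-> p2 -a-> p2 -b-> p2 -b-> p2 -b-> p2 -b-> p2 -a-> p2 -b-> p2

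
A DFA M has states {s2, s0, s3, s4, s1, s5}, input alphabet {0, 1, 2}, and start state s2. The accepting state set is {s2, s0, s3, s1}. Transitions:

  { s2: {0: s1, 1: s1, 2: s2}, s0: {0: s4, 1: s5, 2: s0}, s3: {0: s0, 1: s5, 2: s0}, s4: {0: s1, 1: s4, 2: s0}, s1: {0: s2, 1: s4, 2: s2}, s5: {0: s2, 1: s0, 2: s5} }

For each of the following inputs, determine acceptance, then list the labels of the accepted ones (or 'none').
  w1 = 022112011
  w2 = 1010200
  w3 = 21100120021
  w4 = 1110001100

w1: s2 → s1 → s2 → s2 → s1 → s4 → s0 → s4 → s4 → s4  → end s4, rejected
w2: s2 → s1 → s2 → s1 → s2 → s2 → s1 → s2  → end s2, accepted
w3: s2 → s2 → s1 → s4 → s1 → s2 → s1 → s2 → s1 → s2 → s2 → s1  → end s1, accepted
w4: s2 → s1 → s4 → s4 → s1 → s2 → s1 → s4 → s4 → s1 → s2  → end s2, accepted

w2, w3, w4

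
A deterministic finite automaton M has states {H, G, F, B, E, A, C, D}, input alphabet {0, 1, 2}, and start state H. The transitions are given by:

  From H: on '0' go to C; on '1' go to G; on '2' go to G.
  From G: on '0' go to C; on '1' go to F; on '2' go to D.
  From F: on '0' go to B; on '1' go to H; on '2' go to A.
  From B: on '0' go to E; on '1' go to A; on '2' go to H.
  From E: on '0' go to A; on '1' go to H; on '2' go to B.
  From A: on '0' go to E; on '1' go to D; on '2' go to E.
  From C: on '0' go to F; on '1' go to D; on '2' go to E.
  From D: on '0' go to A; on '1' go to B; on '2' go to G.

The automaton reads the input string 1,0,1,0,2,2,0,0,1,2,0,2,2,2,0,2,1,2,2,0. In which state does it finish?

H → G → C → D → A → E → B → E → A → D → G → C → E → B → H → C → E → H → G → D → A

A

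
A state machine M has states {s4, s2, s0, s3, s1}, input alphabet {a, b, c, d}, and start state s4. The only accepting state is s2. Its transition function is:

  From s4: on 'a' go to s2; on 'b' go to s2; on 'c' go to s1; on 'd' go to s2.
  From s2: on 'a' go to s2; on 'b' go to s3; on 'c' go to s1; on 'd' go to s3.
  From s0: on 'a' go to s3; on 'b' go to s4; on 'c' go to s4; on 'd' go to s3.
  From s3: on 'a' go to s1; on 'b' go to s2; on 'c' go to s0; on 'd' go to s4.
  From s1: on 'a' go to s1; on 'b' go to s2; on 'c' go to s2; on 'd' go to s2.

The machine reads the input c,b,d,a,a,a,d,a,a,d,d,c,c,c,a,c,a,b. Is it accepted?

Trace: s4 -c-> s1 -b-> s2 -d-> s3 -a-> s1 -a-> s1 -a-> s1 -d-> s2 -a-> s2 -a-> s2 -d-> s3 -d-> s4 -c-> s1 -c-> s2 -c-> s1 -a-> s1 -c-> s2 -a-> s2 -b-> s3
End state s3 is not accepting.

No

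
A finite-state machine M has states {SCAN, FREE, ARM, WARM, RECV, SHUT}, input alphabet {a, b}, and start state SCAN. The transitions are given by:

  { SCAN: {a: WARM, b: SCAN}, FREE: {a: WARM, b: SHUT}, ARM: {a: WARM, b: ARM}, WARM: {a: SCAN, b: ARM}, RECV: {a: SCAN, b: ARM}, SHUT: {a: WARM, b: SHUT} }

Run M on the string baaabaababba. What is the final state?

start at SCAN
read 'b': SCAN → SCAN
read 'a': SCAN → WARM
read 'a': WARM → SCAN
read 'a': SCAN → WARM
read 'b': WARM → ARM
read 'a': ARM → WARM
read 'a': WARM → SCAN
read 'b': SCAN → SCAN
read 'a': SCAN → WARM
read 'b': WARM → ARM
read 'b': ARM → ARM
read 'a': ARM → WARM

WARM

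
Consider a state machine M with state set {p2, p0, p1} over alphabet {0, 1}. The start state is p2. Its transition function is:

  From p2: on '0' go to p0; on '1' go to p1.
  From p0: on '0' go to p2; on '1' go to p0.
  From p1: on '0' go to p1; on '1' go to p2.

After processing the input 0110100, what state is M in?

p2 → p0 → p0 → p0 → p2 → p1 → p1 → p1

p1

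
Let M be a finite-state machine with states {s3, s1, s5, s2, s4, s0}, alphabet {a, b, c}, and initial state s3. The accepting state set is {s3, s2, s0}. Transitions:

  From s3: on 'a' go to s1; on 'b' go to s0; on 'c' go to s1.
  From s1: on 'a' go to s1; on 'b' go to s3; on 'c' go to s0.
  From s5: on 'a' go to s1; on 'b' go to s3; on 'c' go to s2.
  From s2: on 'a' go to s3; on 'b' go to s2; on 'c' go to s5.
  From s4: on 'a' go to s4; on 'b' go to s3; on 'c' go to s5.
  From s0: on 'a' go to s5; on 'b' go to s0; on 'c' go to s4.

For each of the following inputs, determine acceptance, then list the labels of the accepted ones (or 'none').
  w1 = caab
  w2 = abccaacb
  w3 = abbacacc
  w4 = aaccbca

w1: Trace: s3 -c-> s1 -a-> s1 -a-> s1 -b-> s3  → end s3, accepted
w2: Trace: s3 -a-> s1 -b-> s3 -c-> s1 -c-> s0 -a-> s5 -a-> s1 -c-> s0 -b-> s0  → end s0, accepted
w3: Trace: s3 -a-> s1 -b-> s3 -b-> s0 -a-> s5 -c-> s2 -a-> s3 -c-> s1 -c-> s0  → end s0, accepted
w4: Trace: s3 -a-> s1 -a-> s1 -c-> s0 -c-> s4 -b-> s3 -c-> s1 -a-> s1  → end s1, rejected

w1, w2, w3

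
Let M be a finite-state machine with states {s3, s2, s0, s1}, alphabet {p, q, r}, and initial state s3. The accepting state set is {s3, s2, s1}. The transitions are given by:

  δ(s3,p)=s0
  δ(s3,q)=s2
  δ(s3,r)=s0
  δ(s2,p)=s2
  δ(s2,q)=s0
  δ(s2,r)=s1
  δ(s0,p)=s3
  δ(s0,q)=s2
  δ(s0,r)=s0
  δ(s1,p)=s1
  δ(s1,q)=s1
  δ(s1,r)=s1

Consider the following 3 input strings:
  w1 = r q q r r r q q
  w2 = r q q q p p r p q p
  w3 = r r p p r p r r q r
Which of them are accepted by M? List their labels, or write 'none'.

w2, w3

w1: Trace: s3 -r-> s0 -q-> s2 -q-> s0 -r-> s0 -r-> s0 -r-> s0 -q-> s2 -q-> s0  → end s0, rejected
w2: Trace: s3 -r-> s0 -q-> s2 -q-> s0 -q-> s2 -p-> s2 -p-> s2 -r-> s1 -p-> s1 -q-> s1 -p-> s1  → end s1, accepted
w3: Trace: s3 -r-> s0 -r-> s0 -p-> s3 -p-> s0 -r-> s0 -p-> s3 -r-> s0 -r-> s0 -q-> s2 -r-> s1  → end s1, accepted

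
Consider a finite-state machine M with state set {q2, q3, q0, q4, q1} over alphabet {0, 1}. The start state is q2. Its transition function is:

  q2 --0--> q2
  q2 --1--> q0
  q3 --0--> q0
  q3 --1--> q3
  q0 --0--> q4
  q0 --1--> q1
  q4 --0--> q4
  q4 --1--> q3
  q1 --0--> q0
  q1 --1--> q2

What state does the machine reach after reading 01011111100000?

q4

Trace: q2 -0-> q2 -1-> q0 -0-> q4 -1-> q3 -1-> q3 -1-> q3 -1-> q3 -1-> q3 -1-> q3 -0-> q0 -0-> q4 -0-> q4 -0-> q4 -0-> q4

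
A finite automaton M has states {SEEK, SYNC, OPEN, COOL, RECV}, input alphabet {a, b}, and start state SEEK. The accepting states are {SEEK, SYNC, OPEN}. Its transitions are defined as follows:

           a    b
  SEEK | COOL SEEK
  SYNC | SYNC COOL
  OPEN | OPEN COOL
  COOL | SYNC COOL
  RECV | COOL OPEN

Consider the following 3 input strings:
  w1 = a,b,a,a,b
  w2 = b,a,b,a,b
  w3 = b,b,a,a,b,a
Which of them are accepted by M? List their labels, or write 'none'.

w1:
  start at SEEK
  read 'a': SEEK → COOL
  read 'b': COOL → COOL
  read 'a': COOL → SYNC
  read 'a': SYNC → SYNC
  read 'b': SYNC → COOL
  end COOL, rejected
w2:
  start at SEEK
  read 'b': SEEK → SEEK
  read 'a': SEEK → COOL
  read 'b': COOL → COOL
  read 'a': COOL → SYNC
  read 'b': SYNC → COOL
  end COOL, rejected
w3:
  start at SEEK
  read 'b': SEEK → SEEK
  read 'b': SEEK → SEEK
  read 'a': SEEK → COOL
  read 'a': COOL → SYNC
  read 'b': SYNC → COOL
  read 'a': COOL → SYNC
  end SYNC, accepted

w3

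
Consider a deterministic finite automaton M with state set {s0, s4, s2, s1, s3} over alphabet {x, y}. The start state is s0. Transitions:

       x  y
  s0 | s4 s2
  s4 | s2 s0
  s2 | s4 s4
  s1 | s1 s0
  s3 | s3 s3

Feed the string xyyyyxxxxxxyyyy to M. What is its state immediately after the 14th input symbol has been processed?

s0 → s4 → s0 → s2 → s4 → s0 → s4 → s2 → s4 → s2 → s4 → s2 → s4 → s0 → s2
After 14 symbols: s2.

s2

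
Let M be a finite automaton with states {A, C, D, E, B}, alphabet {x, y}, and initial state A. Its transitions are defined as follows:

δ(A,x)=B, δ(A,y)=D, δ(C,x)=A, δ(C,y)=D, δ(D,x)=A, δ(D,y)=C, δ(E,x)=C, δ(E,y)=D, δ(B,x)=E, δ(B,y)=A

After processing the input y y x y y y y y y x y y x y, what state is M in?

D

start at A
read 'y': A → D
read 'y': D → C
read 'x': C → A
read 'y': A → D
read 'y': D → C
read 'y': C → D
read 'y': D → C
read 'y': C → D
read 'y': D → C
read 'x': C → A
read 'y': A → D
read 'y': D → C
read 'x': C → A
read 'y': A → D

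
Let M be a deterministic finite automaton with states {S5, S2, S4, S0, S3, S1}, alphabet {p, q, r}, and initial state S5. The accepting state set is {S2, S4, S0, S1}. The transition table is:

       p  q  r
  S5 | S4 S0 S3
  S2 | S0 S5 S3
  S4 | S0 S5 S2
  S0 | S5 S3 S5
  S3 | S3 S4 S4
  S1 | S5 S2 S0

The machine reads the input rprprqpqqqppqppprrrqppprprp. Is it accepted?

start at S5
read 'r': S5 → S3
read 'p': S3 → S3
read 'r': S3 → S4
read 'p': S4 → S0
read 'r': S0 → S5
read 'q': S5 → S0
read 'p': S0 → S5
read 'q': S5 → S0
read 'q': S0 → S3
read 'q': S3 → S4
read 'p': S4 → S0
read 'p': S0 → S5
read 'q': S5 → S0
read 'p': S0 → S5
read 'p': S5 → S4
read 'p': S4 → S0
read 'r': S0 → S5
read 'r': S5 → S3
read 'r': S3 → S4
read 'q': S4 → S5
read 'p': S5 → S4
read 'p': S4 → S0
read 'p': S0 → S5
read 'r': S5 → S3
read 'p': S3 → S3
read 'r': S3 → S4
read 'p': S4 → S0
End state S0 is accepting.

Yes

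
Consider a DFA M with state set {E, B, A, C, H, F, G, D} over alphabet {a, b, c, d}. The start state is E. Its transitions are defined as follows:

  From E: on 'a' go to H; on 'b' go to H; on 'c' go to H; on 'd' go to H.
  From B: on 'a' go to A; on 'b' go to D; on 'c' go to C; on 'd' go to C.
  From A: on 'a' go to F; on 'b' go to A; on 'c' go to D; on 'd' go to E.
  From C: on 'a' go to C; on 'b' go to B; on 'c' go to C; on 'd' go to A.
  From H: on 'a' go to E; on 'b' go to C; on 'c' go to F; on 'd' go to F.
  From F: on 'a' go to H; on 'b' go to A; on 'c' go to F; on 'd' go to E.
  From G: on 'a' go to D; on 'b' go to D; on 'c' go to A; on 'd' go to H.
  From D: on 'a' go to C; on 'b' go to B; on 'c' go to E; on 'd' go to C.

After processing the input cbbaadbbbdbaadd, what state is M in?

H

Trace: E -c-> H -b-> C -b-> B -a-> A -a-> F -d-> E -b-> H -b-> C -b-> B -d-> C -b-> B -a-> A -a-> F -d-> E -d-> H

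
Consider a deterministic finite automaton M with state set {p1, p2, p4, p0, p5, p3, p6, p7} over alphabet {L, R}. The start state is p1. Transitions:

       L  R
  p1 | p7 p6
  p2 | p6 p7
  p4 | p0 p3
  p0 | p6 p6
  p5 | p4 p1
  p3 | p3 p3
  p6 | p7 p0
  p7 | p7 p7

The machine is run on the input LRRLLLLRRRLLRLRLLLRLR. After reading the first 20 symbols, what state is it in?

p7

Trace: p1 -L-> p7 -R-> p7 -R-> p7 -L-> p7 -L-> p7 -L-> p7 -L-> p7 -R-> p7 -R-> p7 -R-> p7 -L-> p7 -L-> p7 -R-> p7 -L-> p7 -R-> p7 -L-> p7 -L-> p7 -L-> p7 -R-> p7 -L-> p7
After 20 symbols: p7.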